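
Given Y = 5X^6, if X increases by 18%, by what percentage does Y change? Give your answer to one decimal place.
170.0%

For Y = 5X^6:
If X → X(1 + 0.18)
Then Y → Y · (1 + 0.18)^6
     ≈ Y · 2.6996

Percentage change = ((1 + 0.18)^6 − 1) × 100% ≈ 170.0%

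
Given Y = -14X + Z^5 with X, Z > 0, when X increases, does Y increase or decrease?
Y decreases

Taking the partial derivative:
∂Y/∂X = -14

∂Y/∂X = -14 < 0 (assuming positive values)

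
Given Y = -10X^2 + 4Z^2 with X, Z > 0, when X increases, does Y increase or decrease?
Y decreases

Taking the partial derivative:
∂Y/∂X = -20X

∂Y/∂X = -20X < 0 (assuming positive values)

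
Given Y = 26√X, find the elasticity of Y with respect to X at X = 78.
Elasticity = 1/2

Elasticity = (dY/dX) · (X/Y)

dY/dX = 13/√X
At X = 78: dY/dX = √78/6, Y = 26·√78

Elasticity = (√78/6) · (78 / (26·√78)) = 1/2

Interpretation: for a small percentage change in X, the percentage change in Y is approximately 0.50 times as large.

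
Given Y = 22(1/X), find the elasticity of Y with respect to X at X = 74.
Elasticity = -1

Elasticity = (dY/dX) · (X/Y)

dY/dX = -22/X²
At X = 74: dY/dX = -11/2738, Y = 11/37

Elasticity = (-11/2738) · (74 / (11/37)) = -1

Interpretation: for a small percentage change in X, the percentage change in Y is approximately -1.00 times as large.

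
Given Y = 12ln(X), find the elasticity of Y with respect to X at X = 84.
Elasticity = 1/ln(84) ≈ 0.2257

Elasticity = (dY/dX) · (X/Y)

dY/dX = 12/X
At X = 84: dY/dX = 1/7, Y = 12·ln(84)

Elasticity = (1/7) · (84 / (12·ln(84))) = 1/ln(84) ≈ 0.2257

Interpretation: for a small percentage change in X, the percentage change in Y is approximately 0.23 times as large.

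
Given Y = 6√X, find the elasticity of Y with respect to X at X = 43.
Elasticity = 1/2

Elasticity = (dY/dX) · (X/Y)

dY/dX = 3/√X
At X = 43: dY/dX = 3·√43/43, Y = 6·√43

Elasticity = (3·√43/43) · (43 / (6·√43)) = 1/2

Interpretation: for a small percentage change in X, the percentage change in Y is approximately 0.50 times as large.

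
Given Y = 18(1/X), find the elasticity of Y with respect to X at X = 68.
Elasticity = -1

Elasticity = (dY/dX) · (X/Y)

dY/dX = -18/X²
At X = 68: dY/dX = -9/2312, Y = 9/34

Elasticity = (-9/2312) · (68 / (9/34)) = -1

Interpretation: for a small percentage change in X, the percentage change in Y is approximately -1.00 times as large.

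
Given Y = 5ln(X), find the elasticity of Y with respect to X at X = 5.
Elasticity = 1/ln(5) ≈ 0.6213

Elasticity = (dY/dX) · (X/Y)

dY/dX = 5/X
At X = 5: dY/dX = 1, Y = 5·ln(5)

Elasticity = 1 · (5 / (5·ln(5))) = 1/ln(5) ≈ 0.6213

Interpretation: for a small percentage change in X, the percentage change in Y is approximately 0.62 times as large.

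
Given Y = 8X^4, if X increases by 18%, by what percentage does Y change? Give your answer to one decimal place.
93.9%

For Y = 8X^4:
If X → X(1 + 0.18)
Then Y → Y · (1 + 0.18)^4
     ≈ Y · 1.9388

Percentage change = ((1 + 0.18)^4 − 1) × 100% ≈ 93.9%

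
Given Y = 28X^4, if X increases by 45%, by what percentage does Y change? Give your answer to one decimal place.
342.1%

For Y = 28X^4:
If X → X(1 + 0.45)
Then Y → Y · (1 + 0.45)^4
     ≈ Y · 4.4205

Percentage change = ((1 + 0.45)^4 − 1) × 100% ≈ 342.1%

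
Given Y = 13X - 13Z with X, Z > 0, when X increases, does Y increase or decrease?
Y increases

Taking the partial derivative:
∂Y/∂X = 13

∂Y/∂X = 13 > 0 (assuming positive values)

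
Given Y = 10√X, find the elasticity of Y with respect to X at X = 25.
Elasticity = 1/2

Elasticity = (dY/dX) · (X/Y)

dY/dX = 5/√X
At X = 25: dY/dX = 1, Y = 50

Elasticity = 1 · (25 / 50) = 1/2

Interpretation: for a small percentage change in X, the percentage change in Y is approximately 0.50 times as large.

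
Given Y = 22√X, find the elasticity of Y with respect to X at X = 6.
Elasticity = 1/2

Elasticity = (dY/dX) · (X/Y)

dY/dX = 11/√X
At X = 6: dY/dX = 11·√6/6, Y = 22·√6

Elasticity = (11·√6/6) · (6 / (22·√6)) = 1/2

Interpretation: for a small percentage change in X, the percentage change in Y is approximately 0.50 times as large.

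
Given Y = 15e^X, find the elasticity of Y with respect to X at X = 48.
Elasticity = 48

Elasticity = (dY/dX) · (X/Y)

dY/dX = 15·e^X
At X = 48: dY/dX = 15·e^48, Y = 15·e^48

Elasticity = (15·e^48) · (48 / (15·e^48)) = 48

Interpretation: for a small percentage change in X, the percentage change in Y is approximately 48.00 times as large.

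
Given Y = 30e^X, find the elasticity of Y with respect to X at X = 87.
Elasticity = 87

Elasticity = (dY/dX) · (X/Y)

dY/dX = 30·e^X
At X = 87: dY/dX = 30·e^87, Y = 30·e^87

Elasticity = (30·e^87) · (87 / (30·e^87)) = 87

Interpretation: for a small percentage change in X, the percentage change in Y is approximately 87.00 times as large.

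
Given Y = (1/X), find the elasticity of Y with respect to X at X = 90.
Elasticity = -1

Elasticity = (dY/dX) · (X/Y)

dY/dX = -1/X²
At X = 90: dY/dX = -1/8100, Y = 1/90

Elasticity = (-1/8100) · (90 / (1/90)) = -1

Interpretation: for a small percentage change in X, the percentage change in Y is approximately -1.00 times as large.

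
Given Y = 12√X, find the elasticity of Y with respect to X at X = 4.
Elasticity = 1/2

Elasticity = (dY/dX) · (X/Y)

dY/dX = 6/√X
At X = 4: dY/dX = 3, Y = 24

Elasticity = 3 · (4 / 24) = 1/2

Interpretation: for a small percentage change in X, the percentage change in Y is approximately 0.50 times as large.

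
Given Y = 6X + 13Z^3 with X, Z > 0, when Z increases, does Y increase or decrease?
Y increases

Taking the partial derivative:
∂Y/∂Z = 39Z^2

∂Y/∂Z = 39Z^2 > 0 (assuming positive values)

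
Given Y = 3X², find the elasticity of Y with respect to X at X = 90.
Elasticity = 2

Elasticity = (dY/dX) · (X/Y)

dY/dX = 6·X
At X = 90: dY/dX = 540, Y = 24300

Elasticity = 540 · (90 / 24300) = 2

Interpretation: for a small percentage change in X, the percentage change in Y is approximately 2.00 times as large.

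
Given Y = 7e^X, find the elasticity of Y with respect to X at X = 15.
Elasticity = 15

Elasticity = (dY/dX) · (X/Y)

dY/dX = 7·e^X
At X = 15: dY/dX = 7·e^15, Y = 7·e^15

Elasticity = (7·e^15) · (15 / (7·e^15)) = 15

Interpretation: for a small percentage change in X, the percentage change in Y is approximately 15.00 times as large.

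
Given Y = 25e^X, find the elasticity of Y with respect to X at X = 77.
Elasticity = 77

Elasticity = (dY/dX) · (X/Y)

dY/dX = 25·e^X
At X = 77: dY/dX = 25·e^77, Y = 25·e^77

Elasticity = (25·e^77) · (77 / (25·e^77)) = 77

Interpretation: for a small percentage change in X, the percentage change in Y is approximately 77.00 times as large.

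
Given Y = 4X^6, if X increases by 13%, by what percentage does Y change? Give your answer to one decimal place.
108.2%

For Y = 4X^6:
If X → X(1 + 0.13)
Then Y → Y · (1 + 0.13)^6
     ≈ Y · 2.0820

Percentage change = ((1 + 0.13)^6 − 1) × 100% ≈ 108.2%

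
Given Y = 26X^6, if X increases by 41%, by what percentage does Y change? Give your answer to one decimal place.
685.8%

For Y = 26X^6:
If X → X(1 + 0.41)
Then Y → Y · (1 + 0.41)^6
     ≈ Y · 7.8580

Percentage change = ((1 + 0.41)^6 − 1) × 100% ≈ 685.8%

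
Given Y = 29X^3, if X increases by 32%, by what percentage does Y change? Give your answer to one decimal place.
130.0%

For Y = 29X^3:
If X → X(1 + 0.32)
Then Y → Y · (1 + 0.32)^3
     ≈ Y · 2.3000

Percentage change = ((1 + 0.32)^3 − 1) × 100% ≈ 130.0%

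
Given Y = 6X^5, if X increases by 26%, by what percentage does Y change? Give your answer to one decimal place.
217.6%

For Y = 6X^5:
If X → X(1 + 0.26)
Then Y → Y · (1 + 0.26)^5
     ≈ Y · 3.1758

Percentage change = ((1 + 0.26)^5 − 1) × 100% ≈ 217.6%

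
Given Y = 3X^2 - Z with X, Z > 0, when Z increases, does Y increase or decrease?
Y decreases

Taking the partial derivative:
∂Y/∂Z = -1

∂Y/∂Z = -1 < 0 (assuming positive values)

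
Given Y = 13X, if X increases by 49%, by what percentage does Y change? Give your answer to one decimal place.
49.0%

For Y = 13X:
If X → X(1 + 0.49)
Then Y → Y · (1 + 0.49)^1
     = Y · 1.4900

Percentage change = ((1 + 0.49)^1 − 1) × 100% = 49.0%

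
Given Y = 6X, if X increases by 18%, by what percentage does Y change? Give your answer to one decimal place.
18.0%

For Y = 6X:
If X → X(1 + 0.18)
Then Y → Y · (1 + 0.18)^1
     = Y · 1.1800

Percentage change = ((1 + 0.18)^1 − 1) × 100% = 18.0%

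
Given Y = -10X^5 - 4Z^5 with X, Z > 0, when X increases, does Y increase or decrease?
Y decreases

Taking the partial derivative:
∂Y/∂X = -50X^4

∂Y/∂X = -50X^4 < 0 (assuming positive values)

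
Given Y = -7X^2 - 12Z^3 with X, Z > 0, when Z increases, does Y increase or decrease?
Y decreases

Taking the partial derivative:
∂Y/∂Z = -36Z^2

∂Y/∂Z = -36Z^2 < 0 (assuming positive values)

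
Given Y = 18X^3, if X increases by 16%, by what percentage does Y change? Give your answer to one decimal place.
56.1%

For Y = 18X^3:
If X → X(1 + 0.16)
Then Y → Y · (1 + 0.16)^3
     ≈ Y · 1.5609

Percentage change = ((1 + 0.16)^3 − 1) × 100% ≈ 56.1%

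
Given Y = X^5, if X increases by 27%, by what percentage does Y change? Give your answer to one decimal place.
230.4%

For Y = X^5:
If X → X(1 + 0.27)
Then Y → Y · (1 + 0.27)^5
     ≈ Y · 3.3038

Percentage change = ((1 + 0.27)^5 − 1) × 100% ≈ 230.4%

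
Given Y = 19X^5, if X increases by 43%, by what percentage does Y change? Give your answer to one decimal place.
498.0%

For Y = 19X^5:
If X → X(1 + 0.43)
Then Y → Y · (1 + 0.43)^5
     ≈ Y · 5.9797

Percentage change = ((1 + 0.43)^5 − 1) × 100% ≈ 498.0%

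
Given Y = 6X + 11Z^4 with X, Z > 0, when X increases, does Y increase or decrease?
Y increases

Taking the partial derivative:
∂Y/∂X = 6

∂Y/∂X = 6 > 0 (assuming positive values)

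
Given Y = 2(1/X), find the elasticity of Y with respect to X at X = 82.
Elasticity = -1

Elasticity = (dY/dX) · (X/Y)

dY/dX = -2/X²
At X = 82: dY/dX = -1/3362, Y = 1/41

Elasticity = (-1/3362) · (82 / (1/41)) = -1

Interpretation: for a small percentage change in X, the percentage change in Y is approximately -1.00 times as large.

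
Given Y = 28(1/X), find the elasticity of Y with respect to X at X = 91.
Elasticity = -1

Elasticity = (dY/dX) · (X/Y)

dY/dX = -28/X²
At X = 91: dY/dX = -4/1183, Y = 4/13

Elasticity = (-4/1183) · (91 / (4/13)) = -1

Interpretation: for a small percentage change in X, the percentage change in Y is approximately -1.00 times as large.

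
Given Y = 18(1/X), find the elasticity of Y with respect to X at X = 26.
Elasticity = -1

Elasticity = (dY/dX) · (X/Y)

dY/dX = -18/X²
At X = 26: dY/dX = -9/338, Y = 9/13

Elasticity = (-9/338) · (26 / (9/13)) = -1

Interpretation: for a small percentage change in X, the percentage change in Y is approximately -1.00 times as large.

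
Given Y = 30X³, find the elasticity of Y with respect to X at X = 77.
Elasticity = 3

Elasticity = (dY/dX) · (X/Y)

dY/dX = 90·X²
At X = 77: dY/dX = 533610, Y = 13695990

Elasticity = 533610 · (77 / 13695990) = 3

Interpretation: for a small percentage change in X, the percentage change in Y is approximately 3.00 times as large.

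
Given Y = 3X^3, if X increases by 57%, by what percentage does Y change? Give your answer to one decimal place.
287.0%

For Y = 3X^3:
If X → X(1 + 0.57)
Then Y → Y · (1 + 0.57)^3
     ≈ Y · 3.8699

Percentage change = ((1 + 0.57)^3 − 1) × 100% ≈ 287.0%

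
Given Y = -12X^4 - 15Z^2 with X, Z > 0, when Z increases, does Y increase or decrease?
Y decreases

Taking the partial derivative:
∂Y/∂Z = -30Z

∂Y/∂Z = -30Z < 0 (assuming positive values)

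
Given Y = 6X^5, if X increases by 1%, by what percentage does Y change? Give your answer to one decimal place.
5.1%

For Y = 6X^5:
If X → X(1 + 0.01)
Then Y → Y · (1 + 0.01)^5
     ≈ Y · 1.0510

Percentage change = ((1 + 0.01)^5 − 1) × 100% ≈ 5.1%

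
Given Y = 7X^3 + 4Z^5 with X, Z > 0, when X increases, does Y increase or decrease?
Y increases

Taking the partial derivative:
∂Y/∂X = 21X^2

∂Y/∂X = 21X^2 > 0 (assuming positive values)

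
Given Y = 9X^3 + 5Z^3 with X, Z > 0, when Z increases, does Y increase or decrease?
Y increases

Taking the partial derivative:
∂Y/∂Z = 15Z^2

∂Y/∂Z = 15Z^2 > 0 (assuming positive values)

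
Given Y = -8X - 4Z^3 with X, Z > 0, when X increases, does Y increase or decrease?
Y decreases

Taking the partial derivative:
∂Y/∂X = -8

∂Y/∂X = -8 < 0 (assuming positive values)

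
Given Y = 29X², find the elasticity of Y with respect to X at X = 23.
Elasticity = 2

Elasticity = (dY/dX) · (X/Y)

dY/dX = 58·X
At X = 23: dY/dX = 1334, Y = 15341

Elasticity = 1334 · (23 / 15341) = 2

Interpretation: for a small percentage change in X, the percentage change in Y is approximately 2.00 times as large.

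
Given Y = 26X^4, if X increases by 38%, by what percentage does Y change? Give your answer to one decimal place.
262.7%

For Y = 26X^4:
If X → X(1 + 0.38)
Then Y → Y · (1 + 0.38)^4
     ≈ Y · 3.6267

Percentage change = ((1 + 0.38)^4 − 1) × 100% ≈ 262.7%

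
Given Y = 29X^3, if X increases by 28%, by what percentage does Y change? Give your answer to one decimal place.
109.7%

For Y = 29X^3:
If X → X(1 + 0.28)
Then Y → Y · (1 + 0.28)^3
     ≈ Y · 2.0972

Percentage change = ((1 + 0.28)^3 − 1) × 100% ≈ 109.7%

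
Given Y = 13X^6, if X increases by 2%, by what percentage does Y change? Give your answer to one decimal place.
12.6%

For Y = 13X^6:
If X → X(1 + 0.02)
Then Y → Y · (1 + 0.02)^6
     ≈ Y · 1.1262

Percentage change = ((1 + 0.02)^6 − 1) × 100% ≈ 12.6%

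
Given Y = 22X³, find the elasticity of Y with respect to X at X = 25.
Elasticity = 3

Elasticity = (dY/dX) · (X/Y)

dY/dX = 66·X²
At X = 25: dY/dX = 41250, Y = 343750

Elasticity = 41250 · (25 / 343750) = 3

Interpretation: for a small percentage change in X, the percentage change in Y is approximately 3.00 times as large.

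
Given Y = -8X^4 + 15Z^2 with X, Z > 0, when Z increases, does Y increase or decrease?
Y increases

Taking the partial derivative:
∂Y/∂Z = 30Z

∂Y/∂Z = 30Z > 0 (assuming positive values)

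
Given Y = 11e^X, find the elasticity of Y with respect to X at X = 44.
Elasticity = 44

Elasticity = (dY/dX) · (X/Y)

dY/dX = 11·e^X
At X = 44: dY/dX = 11·e^44, Y = 11·e^44

Elasticity = (11·e^44) · (44 / (11·e^44)) = 44

Interpretation: for a small percentage change in X, the percentage change in Y is approximately 44.00 times as large.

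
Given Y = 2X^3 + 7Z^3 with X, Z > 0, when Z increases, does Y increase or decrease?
Y increases

Taking the partial derivative:
∂Y/∂Z = 21Z^2

∂Y/∂Z = 21Z^2 > 0 (assuming positive values)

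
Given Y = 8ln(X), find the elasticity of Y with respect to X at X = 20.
Elasticity = 1/ln(20) ≈ 0.3338

Elasticity = (dY/dX) · (X/Y)

dY/dX = 8/X
At X = 20: dY/dX = 2/5, Y = 8·ln(20)

Elasticity = (2/5) · (20 / (8·ln(20))) = 1/ln(20) ≈ 0.3338

Interpretation: for a small percentage change in X, the percentage change in Y is approximately 0.33 times as large.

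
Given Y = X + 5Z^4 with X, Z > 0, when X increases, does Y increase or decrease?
Y increases

Taking the partial derivative:
∂Y/∂X = 1

∂Y/∂X = 1 > 0 (assuming positive values)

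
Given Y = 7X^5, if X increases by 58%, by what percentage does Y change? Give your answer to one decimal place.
884.7%

For Y = 7X^5:
If X → X(1 + 0.58)
Then Y → Y · (1 + 0.58)^5
     ≈ Y · 9.8466

Percentage change = ((1 + 0.58)^5 − 1) × 100% ≈ 884.7%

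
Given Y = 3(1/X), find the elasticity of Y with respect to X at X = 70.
Elasticity = -1

Elasticity = (dY/dX) · (X/Y)

dY/dX = -3/X²
At X = 70: dY/dX = -3/4900, Y = 3/70

Elasticity = (-3/4900) · (70 / (3/70)) = -1

Interpretation: for a small percentage change in X, the percentage change in Y is approximately -1.00 times as large.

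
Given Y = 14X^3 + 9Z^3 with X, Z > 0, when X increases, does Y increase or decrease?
Y increases

Taking the partial derivative:
∂Y/∂X = 42X^2

∂Y/∂X = 42X^2 > 0 (assuming positive values)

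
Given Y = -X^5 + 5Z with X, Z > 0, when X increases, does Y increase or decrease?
Y decreases

Taking the partial derivative:
∂Y/∂X = -5X^4

∂Y/∂X = -5X^4 < 0 (assuming positive values)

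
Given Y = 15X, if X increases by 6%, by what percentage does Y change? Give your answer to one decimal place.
6.0%

For Y = 15X:
If X → X(1 + 0.06)
Then Y → Y · (1 + 0.06)^1
     = Y · 1.0600

Percentage change = ((1 + 0.06)^1 − 1) × 100% = 6.0%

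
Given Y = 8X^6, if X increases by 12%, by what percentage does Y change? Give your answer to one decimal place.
97.4%

For Y = 8X^6:
If X → X(1 + 0.12)
Then Y → Y · (1 + 0.12)^6
     ≈ Y · 1.9738

Percentage change = ((1 + 0.12)^6 − 1) × 100% ≈ 97.4%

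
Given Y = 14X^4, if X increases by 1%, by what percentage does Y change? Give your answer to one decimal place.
4.1%

For Y = 14X^4:
If X → X(1 + 0.01)
Then Y → Y · (1 + 0.01)^4
     ≈ Y · 1.0406

Percentage change = ((1 + 0.01)^4 − 1) × 100% ≈ 4.1%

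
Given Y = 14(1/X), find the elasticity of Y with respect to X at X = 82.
Elasticity = -1

Elasticity = (dY/dX) · (X/Y)

dY/dX = -14/X²
At X = 82: dY/dX = -7/3362, Y = 7/41

Elasticity = (-7/3362) · (82 / (7/41)) = -1

Interpretation: for a small percentage change in X, the percentage change in Y is approximately -1.00 times as large.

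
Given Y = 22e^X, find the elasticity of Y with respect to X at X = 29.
Elasticity = 29

Elasticity = (dY/dX) · (X/Y)

dY/dX = 22·e^X
At X = 29: dY/dX = 22·e^29, Y = 22·e^29

Elasticity = (22·e^29) · (29 / (22·e^29)) = 29

Interpretation: for a small percentage change in X, the percentage change in Y is approximately 29.00 times as large.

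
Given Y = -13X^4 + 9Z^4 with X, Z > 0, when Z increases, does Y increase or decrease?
Y increases

Taking the partial derivative:
∂Y/∂Z = 36Z^3

∂Y/∂Z = 36Z^3 > 0 (assuming positive values)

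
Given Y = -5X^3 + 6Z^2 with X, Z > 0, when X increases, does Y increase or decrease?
Y decreases

Taking the partial derivative:
∂Y/∂X = -15X^2

∂Y/∂X = -15X^2 < 0 (assuming positive values)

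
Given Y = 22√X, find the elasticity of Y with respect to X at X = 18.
Elasticity = 1/2

Elasticity = (dY/dX) · (X/Y)

dY/dX = 11/√X
At X = 18: dY/dX = 11·√2/6, Y = 66·√2

Elasticity = (11·√2/6) · (18 / (66·√2)) = 1/2

Interpretation: for a small percentage change in X, the percentage change in Y is approximately 0.50 times as large.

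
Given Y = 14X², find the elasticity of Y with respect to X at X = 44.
Elasticity = 2

Elasticity = (dY/dX) · (X/Y)

dY/dX = 28·X
At X = 44: dY/dX = 1232, Y = 27104

Elasticity = 1232 · (44 / 27104) = 2

Interpretation: for a small percentage change in X, the percentage change in Y is approximately 2.00 times as large.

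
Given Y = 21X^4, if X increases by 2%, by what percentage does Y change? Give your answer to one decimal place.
8.2%

For Y = 21X^4:
If X → X(1 + 0.02)
Then Y → Y · (1 + 0.02)^4
     ≈ Y · 1.0824

Percentage change = ((1 + 0.02)^4 − 1) × 100% ≈ 8.2%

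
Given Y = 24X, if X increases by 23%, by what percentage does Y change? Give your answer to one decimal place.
23.0%

For Y = 24X:
If X → X(1 + 0.23)
Then Y → Y · (1 + 0.23)^1
     = Y · 1.2300

Percentage change = ((1 + 0.23)^1 − 1) × 100% = 23.0%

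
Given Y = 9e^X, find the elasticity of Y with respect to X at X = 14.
Elasticity = 14

Elasticity = (dY/dX) · (X/Y)

dY/dX = 9·e^X
At X = 14: dY/dX = 9·e^14, Y = 9·e^14

Elasticity = (9·e^14) · (14 / (9·e^14)) = 14

Interpretation: for a small percentage change in X, the percentage change in Y is approximately 14.00 times as large.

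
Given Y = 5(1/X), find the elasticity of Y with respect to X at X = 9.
Elasticity = -1

Elasticity = (dY/dX) · (X/Y)

dY/dX = -5/X²
At X = 9: dY/dX = -5/81, Y = 5/9

Elasticity = (-5/81) · (9 / (5/9)) = -1

Interpretation: for a small percentage change in X, the percentage change in Y is approximately -1.00 times as large.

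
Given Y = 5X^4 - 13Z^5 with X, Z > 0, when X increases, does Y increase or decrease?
Y increases

Taking the partial derivative:
∂Y/∂X = 20X^3

∂Y/∂X = 20X^3 > 0 (assuming positive values)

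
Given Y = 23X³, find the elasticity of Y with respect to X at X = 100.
Elasticity = 3

Elasticity = (dY/dX) · (X/Y)

dY/dX = 69·X²
At X = 100: dY/dX = 690000, Y = 23000000

Elasticity = 690000 · (100 / 23000000) = 3

Interpretation: for a small percentage change in X, the percentage change in Y is approximately 3.00 times as large.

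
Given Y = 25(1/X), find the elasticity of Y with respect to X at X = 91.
Elasticity = -1

Elasticity = (dY/dX) · (X/Y)

dY/dX = -25/X²
At X = 91: dY/dX = -25/8281, Y = 25/91

Elasticity = (-25/8281) · (91 / (25/91)) = -1

Interpretation: for a small percentage change in X, the percentage change in Y is approximately -1.00 times as large.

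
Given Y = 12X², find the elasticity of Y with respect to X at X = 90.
Elasticity = 2

Elasticity = (dY/dX) · (X/Y)

dY/dX = 24·X
At X = 90: dY/dX = 2160, Y = 97200

Elasticity = 2160 · (90 / 97200) = 2

Interpretation: for a small percentage change in X, the percentage change in Y is approximately 2.00 times as large.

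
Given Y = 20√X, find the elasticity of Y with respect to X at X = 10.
Elasticity = 1/2

Elasticity = (dY/dX) · (X/Y)

dY/dX = 10/√X
At X = 10: dY/dX = √10, Y = 20·√10

Elasticity = (√10) · (10 / (20·√10)) = 1/2

Interpretation: for a small percentage change in X, the percentage change in Y is approximately 0.50 times as large.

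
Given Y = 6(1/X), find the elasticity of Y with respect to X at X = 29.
Elasticity = -1

Elasticity = (dY/dX) · (X/Y)

dY/dX = -6/X²
At X = 29: dY/dX = -6/841, Y = 6/29

Elasticity = (-6/841) · (29 / (6/29)) = -1

Interpretation: for a small percentage change in X, the percentage change in Y is approximately -1.00 times as large.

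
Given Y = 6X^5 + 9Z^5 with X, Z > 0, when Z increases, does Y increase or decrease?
Y increases

Taking the partial derivative:
∂Y/∂Z = 45Z^4

∂Y/∂Z = 45Z^4 > 0 (assuming positive values)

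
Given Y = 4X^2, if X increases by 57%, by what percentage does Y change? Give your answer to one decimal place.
146.5%

For Y = 4X^2:
If X → X(1 + 0.57)
Then Y → Y · (1 + 0.57)^2
     = Y · 2.4649

Percentage change = ((1 + 0.57)^2 − 1) × 100% ≈ 146.5%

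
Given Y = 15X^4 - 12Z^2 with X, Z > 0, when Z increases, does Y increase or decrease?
Y decreases

Taking the partial derivative:
∂Y/∂Z = -24Z

∂Y/∂Z = -24Z < 0 (assuming positive values)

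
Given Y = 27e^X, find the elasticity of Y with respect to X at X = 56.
Elasticity = 56

Elasticity = (dY/dX) · (X/Y)

dY/dX = 27·e^X
At X = 56: dY/dX = 27·e^56, Y = 27·e^56

Elasticity = (27·e^56) · (56 / (27·e^56)) = 56

Interpretation: for a small percentage change in X, the percentage change in Y is approximately 56.00 times as large.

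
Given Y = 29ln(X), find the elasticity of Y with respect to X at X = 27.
Elasticity = 1/ln(27) ≈ 0.3034

Elasticity = (dY/dX) · (X/Y)

dY/dX = 29/X
At X = 27: dY/dX = 29/27, Y = 29·ln(27)

Elasticity = (29/27) · (27 / (29·ln(27))) = 1/ln(27) ≈ 0.3034

Interpretation: for a small percentage change in X, the percentage change in Y is approximately 0.30 times as large.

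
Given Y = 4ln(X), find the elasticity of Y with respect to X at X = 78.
Elasticity = 1/ln(78) ≈ 0.2295

Elasticity = (dY/dX) · (X/Y)

dY/dX = 4/X
At X = 78: dY/dX = 2/39, Y = 4·ln(78)

Elasticity = (2/39) · (78 / (4·ln(78))) = 1/ln(78) ≈ 0.2295

Interpretation: for a small percentage change in X, the percentage change in Y is approximately 0.23 times as large.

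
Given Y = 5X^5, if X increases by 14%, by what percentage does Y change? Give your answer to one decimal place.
92.5%

For Y = 5X^5:
If X → X(1 + 0.14)
Then Y → Y · (1 + 0.14)^5
     ≈ Y · 1.9254

Percentage change = ((1 + 0.14)^5 − 1) × 100% ≈ 92.5%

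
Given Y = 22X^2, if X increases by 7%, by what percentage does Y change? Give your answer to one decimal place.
14.5%

For Y = 22X^2:
If X → X(1 + 0.07)
Then Y → Y · (1 + 0.07)^2
     = Y · 1.1449

Percentage change = ((1 + 0.07)^2 − 1) × 100% ≈ 14.5%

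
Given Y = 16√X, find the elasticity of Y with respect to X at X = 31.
Elasticity = 1/2

Elasticity = (dY/dX) · (X/Y)

dY/dX = 8/√X
At X = 31: dY/dX = 8·√31/31, Y = 16·√31

Elasticity = (8·√31/31) · (31 / (16·√31)) = 1/2

Interpretation: for a small percentage change in X, the percentage change in Y is approximately 0.50 times as large.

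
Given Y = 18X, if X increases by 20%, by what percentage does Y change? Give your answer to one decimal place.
20.0%

For Y = 18X:
If X → X(1 + 0.2)
Then Y → Y · (1 + 0.2)^1
     = Y · 1.2000

Percentage change = ((1 + 0.2)^1 − 1) × 100% = 20.0%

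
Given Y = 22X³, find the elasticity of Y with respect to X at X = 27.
Elasticity = 3

Elasticity = (dY/dX) · (X/Y)

dY/dX = 66·X²
At X = 27: dY/dX = 48114, Y = 433026

Elasticity = 48114 · (27 / 433026) = 3

Interpretation: for a small percentage change in X, the percentage change in Y is approximately 3.00 times as large.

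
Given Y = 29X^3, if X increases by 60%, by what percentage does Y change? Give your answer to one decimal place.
309.6%

For Y = 29X^3:
If X → X(1 + 0.6)
Then Y → Y · (1 + 0.6)^3
     = Y · 4.0960

Percentage change = ((1 + 0.6)^3 − 1) × 100% = 309.6%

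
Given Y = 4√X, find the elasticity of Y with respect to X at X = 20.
Elasticity = 1/2

Elasticity = (dY/dX) · (X/Y)

dY/dX = 2/√X
At X = 20: dY/dX = √5/5, Y = 8·√5

Elasticity = (√5/5) · (20 / (8·√5)) = 1/2

Interpretation: for a small percentage change in X, the percentage change in Y is approximately 0.50 times as large.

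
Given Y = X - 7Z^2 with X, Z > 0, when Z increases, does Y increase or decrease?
Y decreases

Taking the partial derivative:
∂Y/∂Z = -14Z

∂Y/∂Z = -14Z < 0 (assuming positive values)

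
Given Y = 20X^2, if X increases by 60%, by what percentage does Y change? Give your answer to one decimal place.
156.0%

For Y = 20X^2:
If X → X(1 + 0.6)
Then Y → Y · (1 + 0.6)^2
     = Y · 2.5600

Percentage change = ((1 + 0.6)^2 − 1) × 100% = 156.0%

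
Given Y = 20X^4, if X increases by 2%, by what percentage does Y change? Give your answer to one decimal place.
8.2%

For Y = 20X^4:
If X → X(1 + 0.02)
Then Y → Y · (1 + 0.02)^4
     ≈ Y · 1.0824

Percentage change = ((1 + 0.02)^4 − 1) × 100% ≈ 8.2%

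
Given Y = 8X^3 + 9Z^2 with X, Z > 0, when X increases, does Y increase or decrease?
Y increases

Taking the partial derivative:
∂Y/∂X = 24X^2

∂Y/∂X = 24X^2 > 0 (assuming positive values)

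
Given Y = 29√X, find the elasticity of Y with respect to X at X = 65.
Elasticity = 1/2

Elasticity = (dY/dX) · (X/Y)

dY/dX = 29/(2·√X)
At X = 65: dY/dX = 29·√65/130, Y = 29·√65

Elasticity = (29·√65/130) · (65 / (29·√65)) = 1/2

Interpretation: for a small percentage change in X, the percentage change in Y is approximately 0.50 times as large.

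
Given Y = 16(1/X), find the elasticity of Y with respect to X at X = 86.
Elasticity = -1

Elasticity = (dY/dX) · (X/Y)

dY/dX = -16/X²
At X = 86: dY/dX = -4/1849, Y = 8/43

Elasticity = (-4/1849) · (86 / (8/43)) = -1

Interpretation: for a small percentage change in X, the percentage change in Y is approximately -1.00 times as large.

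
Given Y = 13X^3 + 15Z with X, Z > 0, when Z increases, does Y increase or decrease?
Y increases

Taking the partial derivative:
∂Y/∂Z = 15

∂Y/∂Z = 15 > 0 (assuming positive values)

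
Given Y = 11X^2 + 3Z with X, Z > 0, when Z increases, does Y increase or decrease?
Y increases

Taking the partial derivative:
∂Y/∂Z = 3

∂Y/∂Z = 3 > 0 (assuming positive values)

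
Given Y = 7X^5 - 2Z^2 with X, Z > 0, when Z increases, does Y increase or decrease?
Y decreases

Taking the partial derivative:
∂Y/∂Z = -4Z

∂Y/∂Z = -4Z < 0 (assuming positive values)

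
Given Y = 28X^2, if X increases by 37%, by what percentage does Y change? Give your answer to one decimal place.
87.7%

For Y = 28X^2:
If X → X(1 + 0.37)
Then Y → Y · (1 + 0.37)^2
     = Y · 1.8769

Percentage change = ((1 + 0.37)^2 − 1) × 100% ≈ 87.7%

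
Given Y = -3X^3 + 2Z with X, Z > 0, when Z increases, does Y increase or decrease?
Y increases

Taking the partial derivative:
∂Y/∂Z = 2

∂Y/∂Z = 2 > 0 (assuming positive values)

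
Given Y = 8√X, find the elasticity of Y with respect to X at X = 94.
Elasticity = 1/2

Elasticity = (dY/dX) · (X/Y)

dY/dX = 4/√X
At X = 94: dY/dX = 2·√94/47, Y = 8·√94

Elasticity = (2·√94/47) · (94 / (8·√94)) = 1/2

Interpretation: for a small percentage change in X, the percentage change in Y is approximately 0.50 times as large.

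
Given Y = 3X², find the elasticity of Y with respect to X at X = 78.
Elasticity = 2

Elasticity = (dY/dX) · (X/Y)

dY/dX = 6·X
At X = 78: dY/dX = 468, Y = 18252

Elasticity = 468 · (78 / 18252) = 2

Interpretation: for a small percentage change in X, the percentage change in Y is approximately 2.00 times as large.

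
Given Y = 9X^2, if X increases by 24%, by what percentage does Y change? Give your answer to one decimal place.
53.8%

For Y = 9X^2:
If X → X(1 + 0.24)
Then Y → Y · (1 + 0.24)^2
     = Y · 1.5376

Percentage change = ((1 + 0.24)^2 − 1) × 100% ≈ 53.8%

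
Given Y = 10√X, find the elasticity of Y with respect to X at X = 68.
Elasticity = 1/2

Elasticity = (dY/dX) · (X/Y)

dY/dX = 5/√X
At X = 68: dY/dX = 5·√17/34, Y = 20·√17

Elasticity = (5·√17/34) · (68 / (20·√17)) = 1/2

Interpretation: for a small percentage change in X, the percentage change in Y is approximately 0.50 times as large.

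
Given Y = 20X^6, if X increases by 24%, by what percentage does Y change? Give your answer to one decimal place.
263.5%

For Y = 20X^6:
If X → X(1 + 0.24)
Then Y → Y · (1 + 0.24)^6
     ≈ Y · 3.6352

Percentage change = ((1 + 0.24)^6 − 1) × 100% ≈ 263.5%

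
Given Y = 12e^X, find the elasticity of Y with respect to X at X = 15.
Elasticity = 15

Elasticity = (dY/dX) · (X/Y)

dY/dX = 12·e^X
At X = 15: dY/dX = 12·e^15, Y = 12·e^15

Elasticity = (12·e^15) · (15 / (12·e^15)) = 15

Interpretation: for a small percentage change in X, the percentage change in Y is approximately 15.00 times as large.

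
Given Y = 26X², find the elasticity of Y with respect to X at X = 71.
Elasticity = 2

Elasticity = (dY/dX) · (X/Y)

dY/dX = 52·X
At X = 71: dY/dX = 3692, Y = 131066

Elasticity = 3692 · (71 / 131066) = 2

Interpretation: for a small percentage change in X, the percentage change in Y is approximately 2.00 times as large.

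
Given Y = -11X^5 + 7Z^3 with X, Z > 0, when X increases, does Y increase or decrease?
Y decreases

Taking the partial derivative:
∂Y/∂X = -55X^4

∂Y/∂X = -55X^4 < 0 (assuming positive values)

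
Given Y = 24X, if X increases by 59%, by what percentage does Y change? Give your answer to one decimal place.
59.0%

For Y = 24X:
If X → X(1 + 0.59)
Then Y → Y · (1 + 0.59)^1
     = Y · 1.5900

Percentage change = ((1 + 0.59)^1 − 1) × 100% = 59.0%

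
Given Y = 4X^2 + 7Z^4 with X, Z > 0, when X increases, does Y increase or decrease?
Y increases

Taking the partial derivative:
∂Y/∂X = 8X

∂Y/∂X = 8X > 0 (assuming positive values)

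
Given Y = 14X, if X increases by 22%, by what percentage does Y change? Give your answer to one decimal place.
22.0%

For Y = 14X:
If X → X(1 + 0.22)
Then Y → Y · (1 + 0.22)^1
     = Y · 1.2200

Percentage change = ((1 + 0.22)^1 − 1) × 100% = 22.0%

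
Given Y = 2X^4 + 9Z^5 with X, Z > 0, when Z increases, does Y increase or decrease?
Y increases

Taking the partial derivative:
∂Y/∂Z = 45Z^4

∂Y/∂Z = 45Z^4 > 0 (assuming positive values)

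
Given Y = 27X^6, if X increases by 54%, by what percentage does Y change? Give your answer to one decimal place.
1233.9%

For Y = 27X^6:
If X → X(1 + 0.54)
Then Y → Y · (1 + 0.54)^6
     ≈ Y · 13.3390

Percentage change = ((1 + 0.54)^6 − 1) × 100% ≈ 1233.9%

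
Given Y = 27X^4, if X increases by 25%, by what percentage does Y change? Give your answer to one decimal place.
144.1%

For Y = 27X^4:
If X → X(1 + 0.25)
Then Y → Y · (1 + 0.25)^4
     ≈ Y · 2.4414

Percentage change = ((1 + 0.25)^4 − 1) × 100% ≈ 144.1%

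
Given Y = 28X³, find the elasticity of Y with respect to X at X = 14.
Elasticity = 3

Elasticity = (dY/dX) · (X/Y)

dY/dX = 84·X²
At X = 14: dY/dX = 16464, Y = 76832

Elasticity = 16464 · (14 / 76832) = 3

Interpretation: for a small percentage change in X, the percentage change in Y is approximately 3.00 times as large.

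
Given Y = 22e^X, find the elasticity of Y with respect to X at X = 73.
Elasticity = 73

Elasticity = (dY/dX) · (X/Y)

dY/dX = 22·e^X
At X = 73: dY/dX = 22·e^73, Y = 22·e^73

Elasticity = (22·e^73) · (73 / (22·e^73)) = 73

Interpretation: for a small percentage change in X, the percentage change in Y is approximately 73.00 times as large.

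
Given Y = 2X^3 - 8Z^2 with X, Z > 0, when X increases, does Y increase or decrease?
Y increases

Taking the partial derivative:
∂Y/∂X = 6X^2

∂Y/∂X = 6X^2 > 0 (assuming positive values)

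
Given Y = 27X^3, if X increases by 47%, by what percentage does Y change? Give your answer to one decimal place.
217.7%

For Y = 27X^3:
If X → X(1 + 0.47)
Then Y → Y · (1 + 0.47)^3
     ≈ Y · 3.1765

Percentage change = ((1 + 0.47)^3 − 1) × 100% ≈ 217.7%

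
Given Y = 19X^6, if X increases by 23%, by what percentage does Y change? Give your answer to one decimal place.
246.3%

For Y = 19X^6:
If X → X(1 + 0.23)
Then Y → Y · (1 + 0.23)^6
     ≈ Y · 3.4628

Percentage change = ((1 + 0.23)^6 − 1) × 100% ≈ 246.3%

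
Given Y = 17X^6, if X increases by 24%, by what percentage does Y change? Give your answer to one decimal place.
263.5%

For Y = 17X^6:
If X → X(1 + 0.24)
Then Y → Y · (1 + 0.24)^6
     ≈ Y · 3.6352

Percentage change = ((1 + 0.24)^6 − 1) × 100% ≈ 263.5%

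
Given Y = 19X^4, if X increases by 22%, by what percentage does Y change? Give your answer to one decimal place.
121.5%

For Y = 19X^4:
If X → X(1 + 0.22)
Then Y → Y · (1 + 0.22)^4
     ≈ Y · 2.2153

Percentage change = ((1 + 0.22)^4 − 1) × 100% ≈ 121.5%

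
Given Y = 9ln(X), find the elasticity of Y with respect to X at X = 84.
Elasticity = 1/ln(84) ≈ 0.2257

Elasticity = (dY/dX) · (X/Y)

dY/dX = 9/X
At X = 84: dY/dX = 3/28, Y = 9·ln(84)

Elasticity = (3/28) · (84 / (9·ln(84))) = 1/ln(84) ≈ 0.2257

Interpretation: for a small percentage change in X, the percentage change in Y is approximately 0.23 times as large.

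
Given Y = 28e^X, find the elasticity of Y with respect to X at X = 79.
Elasticity = 79

Elasticity = (dY/dX) · (X/Y)

dY/dX = 28·e^X
At X = 79: dY/dX = 28·e^79, Y = 28·e^79

Elasticity = (28·e^79) · (79 / (28·e^79)) = 79

Interpretation: for a small percentage change in X, the percentage change in Y is approximately 79.00 times as large.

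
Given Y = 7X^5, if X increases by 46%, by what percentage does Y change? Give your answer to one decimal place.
563.4%

For Y = 7X^5:
If X → X(1 + 0.46)
Then Y → Y · (1 + 0.46)^5
     ≈ Y · 6.6338

Percentage change = ((1 + 0.46)^5 − 1) × 100% ≈ 563.4%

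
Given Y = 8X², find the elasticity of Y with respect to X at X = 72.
Elasticity = 2

Elasticity = (dY/dX) · (X/Y)

dY/dX = 16·X
At X = 72: dY/dX = 1152, Y = 41472

Elasticity = 1152 · (72 / 41472) = 2

Interpretation: for a small percentage change in X, the percentage change in Y is approximately 2.00 times as large.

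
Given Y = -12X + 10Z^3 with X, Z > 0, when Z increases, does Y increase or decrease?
Y increases

Taking the partial derivative:
∂Y/∂Z = 30Z^2

∂Y/∂Z = 30Z^2 > 0 (assuming positive values)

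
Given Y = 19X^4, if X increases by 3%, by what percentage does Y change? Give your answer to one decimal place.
12.6%

For Y = 19X^4:
If X → X(1 + 0.03)
Then Y → Y · (1 + 0.03)^4
     ≈ Y · 1.1255

Percentage change = ((1 + 0.03)^4 − 1) × 100% ≈ 12.6%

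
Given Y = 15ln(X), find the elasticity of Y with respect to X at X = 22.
Elasticity = 1/ln(22) ≈ 0.3235

Elasticity = (dY/dX) · (X/Y)

dY/dX = 15/X
At X = 22: dY/dX = 15/22, Y = 15·ln(22)

Elasticity = (15/22) · (22 / (15·ln(22))) = 1/ln(22) ≈ 0.3235

Interpretation: for a small percentage change in X, the percentage change in Y is approximately 0.32 times as large.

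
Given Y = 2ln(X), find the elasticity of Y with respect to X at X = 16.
Elasticity = 1/ln(16) ≈ 0.3607

Elasticity = (dY/dX) · (X/Y)

dY/dX = 2/X
At X = 16: dY/dX = 1/8, Y = 2·ln(16)

Elasticity = (1/8) · (16 / (2·ln(16))) = 1/ln(16) ≈ 0.3607

Interpretation: for a small percentage change in X, the percentage change in Y is approximately 0.36 times as large.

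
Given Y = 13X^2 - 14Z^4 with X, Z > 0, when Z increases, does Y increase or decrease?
Y decreases

Taking the partial derivative:
∂Y/∂Z = -56Z^3

∂Y/∂Z = -56Z^3 < 0 (assuming positive values)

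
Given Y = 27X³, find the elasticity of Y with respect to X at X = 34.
Elasticity = 3

Elasticity = (dY/dX) · (X/Y)

dY/dX = 81·X²
At X = 34: dY/dX = 93636, Y = 1061208

Elasticity = 93636 · (34 / 1061208) = 3

Interpretation: for a small percentage change in X, the percentage change in Y is approximately 3.00 times as large.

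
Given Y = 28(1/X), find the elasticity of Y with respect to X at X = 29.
Elasticity = -1

Elasticity = (dY/dX) · (X/Y)

dY/dX = -28/X²
At X = 29: dY/dX = -28/841, Y = 28/29

Elasticity = (-28/841) · (29 / (28/29)) = -1

Interpretation: for a small percentage change in X, the percentage change in Y is approximately -1.00 times as large.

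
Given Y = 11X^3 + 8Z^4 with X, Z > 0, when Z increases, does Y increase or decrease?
Y increases

Taking the partial derivative:
∂Y/∂Z = 32Z^3

∂Y/∂Z = 32Z^3 > 0 (assuming positive values)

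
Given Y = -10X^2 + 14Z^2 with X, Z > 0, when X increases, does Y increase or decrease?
Y decreases

Taking the partial derivative:
∂Y/∂X = -20X

∂Y/∂X = -20X < 0 (assuming positive values)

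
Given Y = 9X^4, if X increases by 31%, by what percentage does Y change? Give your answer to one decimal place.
194.5%

For Y = 9X^4:
If X → X(1 + 0.31)
Then Y → Y · (1 + 0.31)^4
     ≈ Y · 2.9450

Percentage change = ((1 + 0.31)^4 − 1) × 100% ≈ 194.5%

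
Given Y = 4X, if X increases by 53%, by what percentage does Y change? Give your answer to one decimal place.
53.0%

For Y = 4X:
If X → X(1 + 0.53)
Then Y → Y · (1 + 0.53)^1
     = Y · 1.5300

Percentage change = ((1 + 0.53)^1 − 1) × 100% = 53.0%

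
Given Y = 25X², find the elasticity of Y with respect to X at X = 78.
Elasticity = 2

Elasticity = (dY/dX) · (X/Y)

dY/dX = 50·X
At X = 78: dY/dX = 3900, Y = 152100

Elasticity = 3900 · (78 / 152100) = 2

Interpretation: for a small percentage change in X, the percentage change in Y is approximately 2.00 times as large.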